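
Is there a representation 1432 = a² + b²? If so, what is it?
Not possible

Factorization: 1432 = 2^3 × 179
By Fermat: n is sum of two squares iff every prime p ≡ 3 (mod 4) appears to even power.
Prime(s) ≡ 3 (mod 4) with odd exponent: [(179, 1)]
Therefore 1432 cannot be expressed as a² + b².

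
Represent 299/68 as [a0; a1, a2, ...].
[4; 2, 1, 1, 13]

Euclidean algorithm steps:
299 = 4 × 68 + 27
68 = 2 × 27 + 14
27 = 1 × 14 + 13
14 = 1 × 13 + 1
13 = 13 × 1 + 0
Continued fraction: [4; 2, 1, 1, 13]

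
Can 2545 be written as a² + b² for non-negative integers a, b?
12² + 49² (a=12, b=49)

Factorization: 2545 = 5 × 509
By Fermat: n is sum of two squares iff every prime p ≡ 3 (mod 4) appears to even power.
All primes ≡ 3 (mod 4) appear to even power.
Search a = 0, 1, 2, … for 2545 - a² a perfect square: first hit at a = 12: 2545 - 144 = 2401 = 49².
2545 = 12² + 49² = 144 + 2401 ✓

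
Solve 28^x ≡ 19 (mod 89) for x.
19

Baby-step giant-step with step n = ⌈√89⌉ = 10.
Baby steps 28^j mod 89 (j:value) for j=0..9: 0:1, 1:28, 2:72, 3:58, 4:22, 5:82, 6:71, 7:30, 8:39, 9:24.
Giant-step multiplier: 28^(-10) ≡ 28^(88-10) = 28^78 ≡ 20 (mod 89).
Giant steps γ_i = 19·20^i mod 89: γ_0=19, γ_1=24 (in table at j=9).
x = i·n + j = 1·10 + 9 = 19.
Check: 28^19 ≡ 19 (mod 89).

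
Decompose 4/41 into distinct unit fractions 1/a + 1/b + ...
1/11 + 1/151 + 1/34051 + 1/2318907151

Greedy algorithm:
4/41: ceiling(41/4) = 11, use 1/11
3/451: ceiling(451/3) = 151, use 1/151
2/68101: ceiling(68101/2) = 34051, use 1/34051
1/2318907151: ceiling(2318907151/1) = 2318907151, use 1/2318907151
Result: 4/41 = 1/11 + 1/151 + 1/34051 + 1/2318907151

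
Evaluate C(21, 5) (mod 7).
0

Using Lucas' theorem:
Write n=21 and k=5 in base 7:
n in base 7: [3, 0]
k in base 7: [0, 5]
C(21,5) mod 7 = ∏ C(n_i, k_i) mod 7
Digit binomials (mod 7): C(3,0) = 1; C(0,5) = 0 (k_i > n_i)
Product: 1 × 0 = 0 ≡ 0 (mod 7)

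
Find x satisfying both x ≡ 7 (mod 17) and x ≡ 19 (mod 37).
500

Using Chinese Remainder Theorem:
M = 17 × 37 = 629
M1 = 37, M2 = 17
y1 = 37^(-1) mod 17 = 6
y2 = 17^(-1) mod 37 = 24
x = (7×37×6 + 19×17×24) mod 629 = 500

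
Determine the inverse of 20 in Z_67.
57

gcd(20, 67) = 1, so the inverse exists.
Extended Euclidean algorithm on (67, 20):
67 = 3 × 20 + 7  ⟹  7 = (1)·67 + (-3)·20
20 = 2 × 7 + 6  ⟹  6 = (-2)·67 + (7)·20
7 = 1 × 6 + 1  ⟹  1 = (3)·67 + (-10)·20
So (-10)·20 ≡ 1 (mod 67), i.e. 20^(-1) ≡ -10 ≡ 57 (mod 67).
Check: 20 × 57 = 1140 ≡ 1 (mod 67)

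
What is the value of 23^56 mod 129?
79

Repeated squaring. Binary of 56 = 111000.
23^1 ≡ 23 (mod 129); 23^2 ≡ 13 (mod 129); 23^4 ≡ 40 (mod 129); 23^8 ≡ 52 (mod 129); 23^16 ≡ 124 (mod 129); 23^32 ≡ 25 (mod 129)
23^56 = 23^8 × 23^16 × 23^32 ≡ 79 (mod 129)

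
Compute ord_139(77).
23

139 is prime, so ord(77) divides φ(139) = 138.
Divisors of 138: 1, 2, 3, 6, 23, 46, 69, 138.
Repeated squaring: 77^1 ≡ 77, 77^2 ≡ 91, 77^4 ≡ 80, 77^8 ≡ 6, 77^16 ≡ 36, 77^32 ≡ 45, 77^64 ≡ 79, 77^128 ≡ 125 (mod 139).
Test 77^d mod 139 for each divisor d in increasing order:
77^1 ≡ 77
77^2 ≡ 91
77^3 = 77^2·77^1 ≡ 57
77^6 = 77^4·77^2 ≡ 52
77^23 = 77^16·77^4·77^2·77^1 ≡ 1  ← first divisor giving 1
The order is 23.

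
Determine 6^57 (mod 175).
111

Repeated squaring. Binary of 57 = 111001.
6^1 ≡ 6 (mod 175); 6^2 ≡ 36 (mod 175); 6^4 ≡ 71 (mod 175); 6^8 ≡ 141 (mod 175); 6^16 ≡ 106 (mod 175); 6^32 ≡ 36 (mod 175)
6^57 = 6^1 × 6^8 × 6^16 × 6^32 ≡ 111 (mod 175)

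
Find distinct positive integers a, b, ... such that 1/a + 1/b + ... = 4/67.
1/17 + 1/1139

Greedy algorithm:
4/67: ceiling(67/4) = 17, use 1/17
1/1139: ceiling(1139/1) = 1139, use 1/1139
Result: 4/67 = 1/17 + 1/1139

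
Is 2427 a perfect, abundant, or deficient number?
deficient

Proper divisors of 2427: sum = 1 + 3 + 809 = 813
Since 813 < 2427, 2427 is deficient.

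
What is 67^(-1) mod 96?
43

gcd(67, 96) = 1, so the inverse exists.
Extended Euclidean algorithm on (96, 67):
96 = 1 × 67 + 29  ⟹  29 = (1)·96 + (-1)·67
67 = 2 × 29 + 9  ⟹  9 = (-2)·96 + (3)·67
29 = 3 × 9 + 2  ⟹  2 = (7)·96 + (-10)·67
9 = 4 × 2 + 1  ⟹  1 = (-30)·96 + (43)·67
So (43)·67 ≡ 1 (mod 96), i.e. 67^(-1) ≡ 43 (mod 96).
Check: 67 × 43 = 2881 ≡ 1 (mod 96)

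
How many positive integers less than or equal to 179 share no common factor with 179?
178

179 = 179
φ(n) = n × ∏(1 - 1/p) for each prime p dividing n
φ(179) = 179 × (1 - 1/179) = 178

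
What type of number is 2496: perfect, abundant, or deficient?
abundant

Proper divisors of 2496: sum = 1 + 2 + 3 + 4 + 6 + 8 + 12 + 13 + ... + 416 + 624 + 832 + 1248 (27 divisors) = 4616
Since 4616 > 2496, 2496 is abundant.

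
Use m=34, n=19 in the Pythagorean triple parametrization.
(795, 1292, 1517)

Euclid's formula: a = m² - n², b = 2mn, c = m² + n²
m = 34, n = 19
a = 34² - 19² = 1156 - 361 = 795
b = 2 × 34 × 19 = 1292
c = 34² + 19² = 1156 + 361 = 1517
Verification: 795² + 1292² = 632025 + 1669264 = 2301289 = 1517² ✓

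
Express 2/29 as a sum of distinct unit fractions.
1/15 + 1/435

Greedy algorithm:
2/29: ceiling(29/2) = 15, use 1/15
1/435: ceiling(435/1) = 435, use 1/435
Result: 2/29 = 1/15 + 1/435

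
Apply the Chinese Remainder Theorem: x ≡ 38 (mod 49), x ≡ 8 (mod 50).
1508

Using Chinese Remainder Theorem:
M = 49 × 50 = 2450
M1 = 50, M2 = 49
y1 = 50^(-1) mod 49 = 1
y2 = 49^(-1) mod 50 = 49
x = (38×50×1 + 8×49×49) mod 2450 = 1508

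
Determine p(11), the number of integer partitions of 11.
56

p(n) counts ways to write n as a sum of positive integers (order ignored).
Euler's pentagonal recurrence: p(k) = p(k-1) + p(k-2) - p(k-5) - p(k-7) + p(k-12) + p(k-15) - ... (offsets j(3j∓1)/2, signs ++--, p(0)=1, p(<0)=0).
DP table for k = 0..10: p(0)=1, p(1)=1, p(2)=2, p(3)=3, p(4)=5, p(5)=7, p(6)=11, p(7)=15, p(8)=22, p(9)=30, p(10)=42.
Final step: p(11) = p(10) + p(9) - p(6) - p(4)
= 42 + 30 - 11 - 5
= 56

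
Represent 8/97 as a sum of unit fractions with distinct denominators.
1/13 + 1/181 + 1/38041 + 1/1736503177 + 1/3769304102927363485 + 1/18943537893793408504192074528154430149 + 1/538286441900380211365817285104907086347439746130226973253778132494225813153 + 1/579504587067542801713103191859918608251030291952195423583529357653899418686342360361798689053273749372615043661810228371898539583862011424993909789665

Greedy algorithm:
8/97: ceiling(97/8) = 13, use 1/13
7/1261: ceiling(1261/7) = 181, use 1/181
6/228241: ceiling(228241/6) = 38041, use 1/38041
5/8682515881: ceiling(8682515881/5) = 1736503177, use 1/1736503177
4/15077216411709453937: ceiling(15077216411709453937/4) = 3769304102927363485, use 1/3769304102927363485
3/56830613681380225512576223584463290445: ceiling(56830613681380225512576223584463290445/3) = 18943537893793408504192074528154430149, use 1/18943537893793408504192074528154430149
2/1076572883800760422731634570209814172694879492260453946507556264988451626305: ceiling(1076572883800760422731634570209814172694879492260453946507556264988451626305/2) = 538286441900380211365817285104907086347439746130226973253778132494225813153, use 1/538286441900380211365817285104907086347439746130226973253778132494225813153
1/579504587067542801713103191859918608251030291952195423583529357653899418686342360361798689053273749372615043661810228371898539583862011424993909789665: ceiling(579504587067542801713103191859918608251030291952195423583529357653899418686342360361798689053273749372615043661810228371898539583862011424993909789665/1) = 579504587067542801713103191859918608251030291952195423583529357653899418686342360361798689053273749372615043661810228371898539583862011424993909789665, use 1/579504587067542801713103191859918608251030291952195423583529357653899418686342360361798689053273749372615043661810228371898539583862011424993909789665
Result: 8/97 = 1/13 + 1/181 + 1/38041 + 1/1736503177 + 1/3769304102927363485 + 1/18943537893793408504192074528154430149 + 1/538286441900380211365817285104907086347439746130226973253778132494225813153 + 1/579504587067542801713103191859918608251030291952195423583529357653899418686342360361798689053273749372615043661810228371898539583862011424993909789665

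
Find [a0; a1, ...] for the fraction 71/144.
[0; 2, 35, 2]

Euclidean algorithm steps:
71 = 0 × 144 + 71
144 = 2 × 71 + 2
71 = 35 × 2 + 1
2 = 2 × 1 + 0
Continued fraction: [0; 2, 35, 2]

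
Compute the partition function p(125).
3163127352

p(n) counts ways to write n as a sum of positive integers (order ignored).
Euler's pentagonal recurrence: p(k) = p(k-1) + p(k-2) - p(k-5) - p(k-7) + p(k-12) + p(k-15) - ... (offsets j(3j∓1)/2, signs ++--, p(0)=1, p(<0)=0).
DP table for k = 0..124: p(0)=1, p(1)=1, p(2)=2, p(3)=3, p(4)=5, p(5)=7, p(6)=11, p(7)=15, p(8)=22, p(9)=30, p(10)=42, p(11)=56, p(12)=77, p(13)=101, p(14)=135, p(15)=176, p(16)=231, p(17)=297, p(18)=385, p(19)=490, p(20)=627, p(21)=792, p(22)=1002, p(23)=1255, p(24)=1575, p(25)=1958, p(26)=2436, p(27)=3010, p(28)=3718, p(29)=4565, p(30)=5604, p(31)=6842, p(32)=8349, p(33)=10143, p(34)=12310, p(35)=14883, p(36)=17977, p(37)=21637, p(38)=26015, p(39)=31185, p(40)=37338, p(41)=44583, p(42)=53174, p(43)=63261, p(44)=75175, p(45)=89134, p(46)=105558, p(47)=124754, p(48)=147273, p(49)=173525, p(50)=204226, p(51)=239943, p(52)=281589, p(53)=329931, p(54)=386155, p(55)=451276, p(56)=526823, p(57)=614154, p(58)=715220, p(59)=831820, p(60)=966467, p(61)=1121505, p(62)=1300156, p(63)=1505499, p(64)=1741630, p(65)=2012558, p(66)=2323520, p(67)=2679689, p(68)=3087735, p(69)=3554345, p(70)=4087968, p(71)=4697205, p(72)=5392783, p(73)=6185689, p(74)=7089500, p(75)=8118264, p(76)=9289091, p(77)=10619863, p(78)=12132164, p(79)=13848650, p(80)=15796476, p(81)=18004327, p(82)=20506255, p(83)=23338469, p(84)=26543660, p(85)=30167357, p(86)=34262962, p(87)=38887673, p(88)=44108109, p(89)=49995925, p(90)=56634173, p(91)=64112359, p(92)=72533807, p(93)=82010177, p(94)=92669720, p(95)=104651419, p(96)=118114304, p(97)=133230930, p(98)=150198136, p(99)=169229875, p(100)=190569292, p(101)=214481126, p(102)=241265379, p(103)=271248950, p(104)=304801365, p(105)=342325709, p(106)=384276336, p(107)=431149389, p(108)=483502844, p(109)=541946240, p(110)=607163746, p(111)=679903203, p(112)=761002156, p(113)=851376628, p(114)=952050665, p(115)=1064144451, p(116)=1188908248, p(117)=1327710076, p(118)=1482074143, p(119)=1653668665, p(120)=1844349560, p(121)=2056148051, p(122)=2291320912, p(123)=2552338241, p(124)=2841940500.
Final step: p(125) = p(124) + p(123) - p(120) - p(118) + p(113) + p(110) - p(103) - p(99) + p(90) + p(85) - p(74) - p(68) + p(55) + p(48) - p(33) - p(25) + p(8)
= 2841940500 + 2552338241 - 1844349560 - 1482074143 + 851376628 + 607163746 - 271248950 - 169229875 + 56634173 + 30167357 - 7089500 - 3087735 + 451276 + 147273 - 10143 - 1958 + 22
= 3163127352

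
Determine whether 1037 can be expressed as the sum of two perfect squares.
14² + 29² (a=14, b=29)

Factorization: 1037 = 17 × 61
By Fermat: n is sum of two squares iff every prime p ≡ 3 (mod 4) appears to even power.
All primes ≡ 3 (mod 4) appear to even power.
Search a = 0, 1, 2, … for 1037 - a² a perfect square: first hit at a = 14: 1037 - 196 = 841 = 29².
1037 = 14² + 29² = 196 + 841 ✓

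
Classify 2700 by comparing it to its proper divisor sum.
abundant

Proper divisors of 2700: sum = 1 + 2 + 3 + 4 + 5 + 6 + 9 + 10 + ... + 540 + 675 + 900 + 1350 (35 divisors) = 5980
Since 5980 > 2700, 2700 is abundant.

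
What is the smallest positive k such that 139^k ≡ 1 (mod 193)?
96

193 is prime, so ord(139) divides φ(193) = 192.
Divisors of 192: 1, 2, 3, 4, 6, 8, 12, 16, 24, 32, 48, 64, 96, 192.
Repeated squaring: 139^1 ≡ 139, 139^2 ≡ 21, 139^4 ≡ 55, 139^8 ≡ 130, 139^16 ≡ 109, 139^32 ≡ 108, 139^64 ≡ 84, 139^128 ≡ 108 (mod 193).
Test 139^d mod 193 for each divisor d in increasing order:
139^1 ≡ 139
139^2 ≡ 21
139^3 = 139^2·139^1 ≡ 24
139^4 ≡ 55
139^6 = 139^4·139^2 ≡ 190
139^8 ≡ 130
139^12 = 139^8·139^4 ≡ 9
139^16 ≡ 109
139^24 = 139^16·139^8 ≡ 81
139^32 ≡ 108
139^48 = 139^32·139^16 ≡ 192
139^64 ≡ 84
139^96 = 139^64·139^32 ≡ 1  ← first divisor giving 1
The order is 96.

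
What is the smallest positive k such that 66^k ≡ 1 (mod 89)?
88

89 is prime, so ord(66) divides φ(89) = 88.
Divisors of 88: 1, 2, 4, 8, 11, 22, 44, 88.
Repeated squaring: 66^1 ≡ 66, 66^2 ≡ 84, 66^4 ≡ 25, 66^8 ≡ 2, 66^16 ≡ 4, 66^32 ≡ 16, 66^64 ≡ 78 (mod 89).
Test 66^d mod 89 for each divisor d in increasing order:
66^1 ≡ 66
66^2 ≡ 84
66^4 ≡ 25
66^8 ≡ 2
66^11 = 66^8·66^2·66^1 ≡ 52
66^22 = 66^16·66^4·66^2 ≡ 34
66^44 = 66^32·66^8·66^4 ≡ 88
66^88 = 66^64·66^16·66^8 ≡ 1  ← first divisor giving 1
The order is 88.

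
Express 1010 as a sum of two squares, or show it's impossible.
7² + 31² (a=7, b=31)

Factorization: 1010 = 2 × 5 × 101
By Fermat: n is sum of two squares iff every prime p ≡ 3 (mod 4) appears to even power.
All primes ≡ 3 (mod 4) appear to even power.
Search a = 0, 1, 2, … for 1010 - a² a perfect square: first hit at a = 7: 1010 - 49 = 961 = 31².
1010 = 7² + 31² = 49 + 961 ✓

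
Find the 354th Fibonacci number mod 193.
70

Matrix identity: Q^n = [[F_(n+1), F_n], [F_n, F_(n-1)]] with Q = [[1,1],[1,0]].
n = 354 = 101100010₂. Square-and-multiply, entries mod 193:
Q^1 = [[1,1],[1,0]]
Q^2 = (Q^1)² = [[2,1],[1,1]]
Q^5 = (Q^2)²·Q = [[8,5],[5,3]]
Q^11 = (Q^5)²·Q = [[144,89],[89,55]]
Q^22 = (Q^11)² = [[93,148],[148,138]]
Q^44 = (Q^22)² = [[59,27],[27,32]]
Q^88 = (Q^44)² = [[157,141],[141,16]]
Q^177 = (Q^88)²·Q = [[22,140],[140,75]]
Q^354 = (Q^177)² = [[12,70],[70,135]]
F_354 mod 193 = Q^354[0][1] = 70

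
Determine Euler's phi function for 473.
420

473 = 11 × 43
φ(n) = n × ∏(1 - 1/p) for each prime p dividing n
φ(473) = 473 × (1 - 1/11) × (1 - 1/43) = 420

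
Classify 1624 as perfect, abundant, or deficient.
abundant

Proper divisors of 1624: sum = 1 + 2 + 4 + 7 + 8 + 14 + 28 + 29 + 56 + 58 + 116 + 203 + 232 + 406 + 812 = 1976
Since 1976 > 1624, 1624 is abundant.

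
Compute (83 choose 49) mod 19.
0

Using Lucas' theorem:
Write n=83 and k=49 in base 19:
n in base 19: [4, 7]
k in base 19: [2, 11]
C(83,49) mod 19 = ∏ C(n_i, k_i) mod 19
Digit binomials (mod 19): C(4,2) = 6; C(7,11) = 0 (k_i > n_i)
Product: 6 × 0 = 0 ≡ 0 (mod 19)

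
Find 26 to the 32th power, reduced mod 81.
28

Repeated squaring. Binary of 32 = 100000.
26^1 ≡ 26 (mod 81); 26^2 ≡ 28 (mod 81); 26^4 ≡ 55 (mod 81); 26^8 ≡ 28 (mod 81); 26^16 ≡ 55 (mod 81); 26^32 ≡ 28 (mod 81)
26^32 = 26^32 ≡ 28 (mod 81)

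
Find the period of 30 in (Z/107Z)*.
53

107 is prime, so ord(30) divides φ(107) = 106.
Divisors of 106: 1, 2, 53, 106.
Repeated squaring: 30^1 ≡ 30, 30^2 ≡ 44, 30^4 ≡ 10, 30^8 ≡ 100, 30^16 ≡ 49, 30^32 ≡ 47, 30^64 ≡ 69 (mod 107).
Test 30^d mod 107 for each divisor d in increasing order:
30^1 ≡ 30
30^2 ≡ 44
30^53 = 30^32·30^16·30^4·30^1 ≡ 1  ← first divisor giving 1
The order is 53.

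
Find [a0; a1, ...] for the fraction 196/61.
[3; 4, 1, 2, 4]

Euclidean algorithm steps:
196 = 3 × 61 + 13
61 = 4 × 13 + 9
13 = 1 × 9 + 4
9 = 2 × 4 + 1
4 = 4 × 1 + 0
Continued fraction: [3; 4, 1, 2, 4]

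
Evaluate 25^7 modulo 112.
25

Repeated squaring. Binary of 7 = 111.
25^1 ≡ 25 (mod 112); 25^2 ≡ 65 (mod 112); 25^4 ≡ 81 (mod 112)
25^7 = 25^1 × 25^2 × 25^4 ≡ 25 (mod 112)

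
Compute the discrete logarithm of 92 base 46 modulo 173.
42

Baby-step giant-step with step n = ⌈√173⌉ = 14.
Baby steps 46^j mod 173 (j:value) for j=0..13: 0:1, 1:46, 2:40, 3:110, 4:43, 5:75, 6:163, 7:59, 8:119, 9:111, 10:89, 11:115, 12:100, 13:102.
Giant-step multiplier: 46^(-14) ≡ 46^(172-14) = 46^158 ≡ 33 (mod 173).
Giant steps γ_i = 92·33^i mod 173: γ_0=92, γ_1=95, γ_2=21, γ_3=1 (in table at j=0).
x = i·n + j = 3·14 + 0 = 42.
Check: 46^42 ≡ 92 (mod 173).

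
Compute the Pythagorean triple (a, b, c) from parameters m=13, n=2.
(165, 52, 173)

Euclid's formula: a = m² - n², b = 2mn, c = m² + n²
m = 13, n = 2
a = 13² - 2² = 169 - 4 = 165
b = 2 × 13 × 2 = 52
c = 13² + 2² = 169 + 4 = 173
Verification: 165² + 52² = 27225 + 2704 = 29929 = 173² ✓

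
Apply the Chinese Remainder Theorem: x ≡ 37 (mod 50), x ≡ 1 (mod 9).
37

Using Chinese Remainder Theorem:
M = 50 × 9 = 450
M1 = 9, M2 = 50
y1 = 9^(-1) mod 50 = 39
y2 = 50^(-1) mod 9 = 2
x = (37×9×39 + 1×50×2) mod 450 = 37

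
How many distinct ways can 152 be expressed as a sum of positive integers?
49686288421

p(n) counts ways to write n as a sum of positive integers (order ignored).
Euler's pentagonal recurrence: p(k) = p(k-1) + p(k-2) - p(k-5) - p(k-7) + p(k-12) + p(k-15) - ... (offsets j(3j∓1)/2, signs ++--, p(0)=1, p(<0)=0).
DP table for k = 0..151: p(0)=1, p(1)=1, p(2)=2, p(3)=3, p(4)=5, p(5)=7, p(6)=11, p(7)=15, p(8)=22, p(9)=30, p(10)=42, p(11)=56, p(12)=77, p(13)=101, p(14)=135, p(15)=176, p(16)=231, p(17)=297, p(18)=385, p(19)=490, p(20)=627, p(21)=792, p(22)=1002, p(23)=1255, p(24)=1575, p(25)=1958, p(26)=2436, p(27)=3010, p(28)=3718, p(29)=4565, p(30)=5604, p(31)=6842, p(32)=8349, p(33)=10143, p(34)=12310, p(35)=14883, p(36)=17977, p(37)=21637, p(38)=26015, p(39)=31185, p(40)=37338, p(41)=44583, p(42)=53174, p(43)=63261, p(44)=75175, p(45)=89134, p(46)=105558, p(47)=124754, p(48)=147273, p(49)=173525, p(50)=204226, p(51)=239943, p(52)=281589, p(53)=329931, p(54)=386155, p(55)=451276, p(56)=526823, p(57)=614154, p(58)=715220, p(59)=831820, p(60)=966467, p(61)=1121505, p(62)=1300156, p(63)=1505499, p(64)=1741630, p(65)=2012558, p(66)=2323520, p(67)=2679689, p(68)=3087735, p(69)=3554345, p(70)=4087968, p(71)=4697205, p(72)=5392783, p(73)=6185689, p(74)=7089500, p(75)=8118264, p(76)=9289091, p(77)=10619863, p(78)=12132164, p(79)=13848650, p(80)=15796476, p(81)=18004327, p(82)=20506255, p(83)=23338469, p(84)=26543660, p(85)=30167357, p(86)=34262962, p(87)=38887673, p(88)=44108109, p(89)=49995925, p(90)=56634173, p(91)=64112359, p(92)=72533807, p(93)=82010177, p(94)=92669720, p(95)=104651419, p(96)=118114304, p(97)=133230930, p(98)=150198136, p(99)=169229875, p(100)=190569292, p(101)=214481126, p(102)=241265379, p(103)=271248950, p(104)=304801365, p(105)=342325709, p(106)=384276336, p(107)=431149389, p(108)=483502844, p(109)=541946240, p(110)=607163746, p(111)=679903203, p(112)=761002156, p(113)=851376628, p(114)=952050665, p(115)=1064144451, p(116)=1188908248, p(117)=1327710076, p(118)=1482074143, p(119)=1653668665, p(120)=1844349560, p(121)=2056148051, p(122)=2291320912, p(123)=2552338241, p(124)=2841940500, p(125)=3163127352, p(126)=3519222692, p(127)=3913864295, p(128)=4351078600, p(129)=4835271870, p(130)=5371315400, p(131)=5964539504, p(132)=6620830889, p(133)=7346629512, p(134)=8149040695, p(135)=9035836076, p(136)=10015581680, p(137)=11097645016, p(138)=12292341831, p(139)=13610949895, p(140)=15065878135, p(141)=16670689208, p(142)=18440293320, p(143)=20390982757, p(144)=22540654445, p(145)=24908858009, p(146)=27517052599, p(147)=30388671978, p(148)=33549419497, p(149)=37027355200, p(150)=40853235313, p(151)=45060624582.
Final step: p(152) = p(151) + p(150) - p(147) - p(145) + p(140) + p(137) - p(130) - p(126) + p(117) + p(112) - p(101) - p(95) + p(82) + p(75) - p(60) - p(52) + p(35) + p(26) - p(7)
= 45060624582 + 40853235313 - 30388671978 - 24908858009 + 15065878135 + 11097645016 - 5371315400 - 3519222692 + 1327710076 + 761002156 - 214481126 - 104651419 + 20506255 + 8118264 - 966467 - 281589 + 14883 + 2436 - 15
= 49686288421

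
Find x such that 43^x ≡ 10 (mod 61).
41

Baby-step giant-step with step n = ⌈√61⌉ = 8.
Baby steps 43^j mod 61 (j:value) for j=0..7: 0:1, 1:43, 2:19, 3:24, 4:56, 5:29, 6:27, 7:2.
Giant-step multiplier: 43^(-8) ≡ 43^(60-8) = 43^52 ≡ 22 (mod 61).
Giant steps γ_i = 10·22^i mod 61: γ_0=10, γ_1=37, γ_2=21, γ_3=35, γ_4=38, γ_5=43 (in table at j=1).
x = i·n + j = 5·8 + 1 = 41.
Check: 43^41 ≡ 10 (mod 61).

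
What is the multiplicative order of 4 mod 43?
7

43 is prime, so ord(4) divides φ(43) = 42.
Divisors of 42: 1, 2, 3, 6, 7, 14, 21, 42.
Repeated squaring: 4^1 ≡ 4, 4^2 ≡ 16, 4^4 ≡ 41, 4^8 ≡ 4, 4^16 ≡ 16, 4^32 ≡ 41 (mod 43).
Test 4^d mod 43 for each divisor d in increasing order:
4^1 ≡ 4
4^2 ≡ 16
4^3 = 4^2·4^1 ≡ 21
4^6 = 4^4·4^2 ≡ 11
4^7 = 4^4·4^2·4^1 ≡ 1  ← first divisor giving 1
The order is 7.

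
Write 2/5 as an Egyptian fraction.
1/3 + 1/15

Greedy algorithm:
2/5: ceiling(5/2) = 3, use 1/3
1/15: ceiling(15/1) = 15, use 1/15
Result: 2/5 = 1/3 + 1/15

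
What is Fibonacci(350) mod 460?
285

Matrix identity: Q^n = [[F_(n+1), F_n], [F_n, F_(n-1)]] with Q = [[1,1],[1,0]].
n = 350 = 101011110₂. Square-and-multiply, entries mod 460:
Q^1 = [[1,1],[1,0]]
Q^2 = (Q^1)² = [[2,1],[1,1]]
Q^5 = (Q^2)²·Q = [[8,5],[5,3]]
Q^10 = (Q^5)² = [[89,55],[55,34]]
Q^21 = (Q^10)²·Q = [[231,366],[366,325]]
Q^43 = (Q^21)²·Q = [[273,97],[97,176]]
Q^87 = (Q^43)²·Q = [[71,218],[218,313]]
Q^175 = (Q^87)²·Q = [[117,125],[125,452]]
Q^350 = (Q^175)² = [[334,285],[285,49]]
F_350 mod 460 = Q^350[0][1] = 285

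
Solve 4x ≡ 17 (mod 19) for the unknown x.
x ≡ 9 (mod 19)

gcd(4, 19) = 1, which divides 17, so solutions exist.
Find 4^(-1) mod 19 by the extended Euclidean algorithm:
19 = 4 × 4 + 3  ⟹  3 = (1)·19 + (-4)·4
4 = 1 × 3 + 1  ⟹  1 = (-1)·19 + (5)·4
So (5)·4 ≡ 1 (mod 19), i.e. 4^(-1) ≡ 5 (mod 19).
x ≡ 5 × 17 = 85 ≡ 9 (mod 19).
Check: 4 × 9 = 36 ≡ 17 (mod 19).
Unique solution: x ≡ 9 (mod 19)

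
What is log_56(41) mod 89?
37

Baby-step giant-step with step n = ⌈√89⌉ = 10.
Baby steps 56^j mod 89 (j:value) for j=0..9: 0:1, 1:56, 2:21, 3:19, 4:85, 5:43, 6:5, 7:13, 8:16, 9:6.
Giant-step multiplier: 56^(-10) ≡ 56^(88-10) = 56^78 ≡ 40 (mod 89).
Giant steps γ_i = 41·40^i mod 89: γ_0=41, γ_1=38, γ_2=7, γ_3=13 (in table at j=7).
x = i·n + j = 3·10 + 7 = 37.
Check: 56^37 ≡ 41 (mod 89).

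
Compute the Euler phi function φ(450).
120

450 = 2 × 3^2 × 5^2
φ(n) = n × ∏(1 - 1/p) for each prime p dividing n
φ(450) = 450 × (1 - 1/2) × (1 - 1/3) × (1 - 1/5) = 120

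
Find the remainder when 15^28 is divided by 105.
15

Repeated squaring. Binary of 28 = 11100.
15^1 ≡ 15 (mod 105); 15^2 ≡ 15 (mod 105); 15^4 ≡ 15 (mod 105); 15^8 ≡ 15 (mod 105); 15^16 ≡ 15 (mod 105)
15^28 = 15^4 × 15^8 × 15^16 ≡ 15 (mod 105)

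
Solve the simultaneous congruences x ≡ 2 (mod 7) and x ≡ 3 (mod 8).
51

Using Chinese Remainder Theorem:
M = 7 × 8 = 56
M1 = 8, M2 = 7
y1 = 8^(-1) mod 7 = 1
y2 = 7^(-1) mod 8 = 7
x = (2×8×1 + 3×7×7) mod 56 = 51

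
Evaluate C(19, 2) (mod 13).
2

Using Lucas' theorem:
Write n=19 and k=2 in base 13:
n in base 13: [1, 6]
k in base 13: [0, 2]
C(19,2) mod 13 = ∏ C(n_i, k_i) mod 13
Digit binomials (mod 13): C(1,0) = 1; C(6,2) = 15 ≡ 2
Product: 1 × 2 = 2 ≡ 2 (mod 13)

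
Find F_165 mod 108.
38

Matrix identity: Q^n = [[F_(n+1), F_n], [F_n, F_(n-1)]] with Q = [[1,1],[1,0]].
n = 165 = 10100101₂. Square-and-multiply, entries mod 108:
Q^1 = [[1,1],[1,0]]
Q^2 = (Q^1)² = [[2,1],[1,1]]
Q^5 = (Q^2)²·Q = [[8,5],[5,3]]
Q^10 = (Q^5)² = [[89,55],[55,34]]
Q^20 = (Q^10)² = [[38,69],[69,77]]
Q^41 = (Q^20)²·Q = [[100,49],[49,51]]
Q^82 = (Q^41)² = [[89,55],[55,34]]
Q^165 = (Q^82)²·Q = [[107,38],[38,69]]
F_165 mod 108 = Q^165[0][1] = 38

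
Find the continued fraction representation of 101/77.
[1; 3, 4, 1, 4]

Euclidean algorithm steps:
101 = 1 × 77 + 24
77 = 3 × 24 + 5
24 = 4 × 5 + 4
5 = 1 × 4 + 1
4 = 4 × 1 + 0
Continued fraction: [1; 3, 4, 1, 4]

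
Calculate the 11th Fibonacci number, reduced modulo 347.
89

Matrix identity: Q^n = [[F_(n+1), F_n], [F_n, F_(n-1)]] with Q = [[1,1],[1,0]].
n = 11 = 1011₂. Square-and-multiply, entries mod 347:
Q^1 = [[1,1],[1,0]]
Q^2 = (Q^1)² = [[2,1],[1,1]]
Q^5 = (Q^2)²·Q = [[8,5],[5,3]]
Q^11 = (Q^5)²·Q = [[144,89],[89,55]]
F_11 mod 347 = Q^11[0][1] = 89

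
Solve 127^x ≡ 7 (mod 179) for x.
125

Baby-step giant-step with step n = ⌈√179⌉ = 14.
Baby steps 127^j mod 179 (j:value) for j=0..13: 0:1, 1:127, 2:19, 3:86, 4:3, 5:23, 6:57, 7:79, 8:9, 9:69, 10:171, 11:58, 12:27, 13:28.
Giant-step multiplier: 127^(-14) ≡ 127^(178-14) = 127^164 ≡ 82 (mod 179).
Giant steps γ_i = 7·82^i mod 179: γ_0=7, γ_1=37, γ_2=170, γ_3=157, γ_4=165, γ_5=105, γ_6=18, γ_7=44, γ_8=28 (in table at j=13).
x = i·n + j = 8·14 + 13 = 125.
Check: 127^125 ≡ 7 (mod 179).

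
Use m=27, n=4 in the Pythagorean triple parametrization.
(713, 216, 745)

Euclid's formula: a = m² - n², b = 2mn, c = m² + n²
m = 27, n = 4
a = 27² - 4² = 729 - 16 = 713
b = 2 × 27 × 4 = 216
c = 27² + 4² = 729 + 16 = 745
Verification: 713² + 216² = 508369 + 46656 = 555025 = 745² ✓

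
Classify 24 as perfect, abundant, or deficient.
abundant

Proper divisors of 24: sum = 1 + 2 + 3 + 4 + 6 + 8 + 12 = 36
Since 36 > 24, 24 is abundant.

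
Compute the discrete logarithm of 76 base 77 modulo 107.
42

Baby-step giant-step with step n = ⌈√107⌉ = 11.
Baby steps 77^j mod 107 (j:value) for j=0..10: 0:1, 1:77, 2:44, 3:71, 4:10, 5:21, 6:12, 7:68, 8:100, 9:103, 10:13.
Giant-step multiplier: 77^(-11) ≡ 77^(106-11) = 77^95 ≡ 31 (mod 107).
Giant steps γ_i = 76·31^i mod 107: γ_0=76, γ_1=2, γ_2=62, γ_3=103 (in table at j=9).
x = i·n + j = 3·11 + 9 = 42.
Check: 77^42 ≡ 76 (mod 107).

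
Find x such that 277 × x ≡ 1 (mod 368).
93

gcd(277, 368) = 1, so the inverse exists.
Extended Euclidean algorithm on (368, 277):
368 = 1 × 277 + 91  ⟹  91 = (1)·368 + (-1)·277
277 = 3 × 91 + 4  ⟹  4 = (-3)·368 + (4)·277
91 = 22 × 4 + 3  ⟹  3 = (67)·368 + (-89)·277
4 = 1 × 3 + 1  ⟹  1 = (-70)·368 + (93)·277
So (93)·277 ≡ 1 (mod 368), i.e. 277^(-1) ≡ 93 (mod 368).
Check: 277 × 93 = 25761 ≡ 1 (mod 368)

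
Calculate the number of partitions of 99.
169229875

p(n) counts ways to write n as a sum of positive integers (order ignored).
Euler's pentagonal recurrence: p(k) = p(k-1) + p(k-2) - p(k-5) - p(k-7) + p(k-12) + p(k-15) - ... (offsets j(3j∓1)/2, signs ++--, p(0)=1, p(<0)=0).
DP table for k = 0..98: p(0)=1, p(1)=1, p(2)=2, p(3)=3, p(4)=5, p(5)=7, p(6)=11, p(7)=15, p(8)=22, p(9)=30, p(10)=42, p(11)=56, p(12)=77, p(13)=101, p(14)=135, p(15)=176, p(16)=231, p(17)=297, p(18)=385, p(19)=490, p(20)=627, p(21)=792, p(22)=1002, p(23)=1255, p(24)=1575, p(25)=1958, p(26)=2436, p(27)=3010, p(28)=3718, p(29)=4565, p(30)=5604, p(31)=6842, p(32)=8349, p(33)=10143, p(34)=12310, p(35)=14883, p(36)=17977, p(37)=21637, p(38)=26015, p(39)=31185, p(40)=37338, p(41)=44583, p(42)=53174, p(43)=63261, p(44)=75175, p(45)=89134, p(46)=105558, p(47)=124754, p(48)=147273, p(49)=173525, p(50)=204226, p(51)=239943, p(52)=281589, p(53)=329931, p(54)=386155, p(55)=451276, p(56)=526823, p(57)=614154, p(58)=715220, p(59)=831820, p(60)=966467, p(61)=1121505, p(62)=1300156, p(63)=1505499, p(64)=1741630, p(65)=2012558, p(66)=2323520, p(67)=2679689, p(68)=3087735, p(69)=3554345, p(70)=4087968, p(71)=4697205, p(72)=5392783, p(73)=6185689, p(74)=7089500, p(75)=8118264, p(76)=9289091, p(77)=10619863, p(78)=12132164, p(79)=13848650, p(80)=15796476, p(81)=18004327, p(82)=20506255, p(83)=23338469, p(84)=26543660, p(85)=30167357, p(86)=34262962, p(87)=38887673, p(88)=44108109, p(89)=49995925, p(90)=56634173, p(91)=64112359, p(92)=72533807, p(93)=82010177, p(94)=92669720, p(95)=104651419, p(96)=118114304, p(97)=133230930, p(98)=150198136.
Final step: p(99) = p(98) + p(97) - p(94) - p(92) + p(87) + p(84) - p(77) - p(73) + p(64) + p(59) - p(48) - p(42) + p(29) + p(22) - p(7)
= 150198136 + 133230930 - 92669720 - 72533807 + 38887673 + 26543660 - 10619863 - 6185689 + 1741630 + 831820 - 147273 - 53174 + 4565 + 1002 - 15
= 169229875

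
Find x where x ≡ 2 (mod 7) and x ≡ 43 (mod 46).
135

Using Chinese Remainder Theorem:
M = 7 × 46 = 322
M1 = 46, M2 = 7
y1 = 46^(-1) mod 7 = 2
y2 = 7^(-1) mod 46 = 33
x = (2×46×2 + 43×7×33) mod 322 = 135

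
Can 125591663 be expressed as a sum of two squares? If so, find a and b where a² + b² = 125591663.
Not possible

Factorization: 125591663 = 29 × 163^3
By Fermat: n is sum of two squares iff every prime p ≡ 3 (mod 4) appears to even power.
Prime(s) ≡ 3 (mod 4) with odd exponent: [(163, 3)]
Therefore 125591663 cannot be expressed as a² + b².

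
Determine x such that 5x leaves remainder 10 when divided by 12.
x ≡ 2 (mod 12)

gcd(5, 12) = 1, which divides 10, so solutions exist.
Find 5^(-1) mod 12 by the extended Euclidean algorithm:
12 = 2 × 5 + 2  ⟹  2 = (1)·12 + (-2)·5
5 = 2 × 2 + 1  ⟹  1 = (-2)·12 + (5)·5
So (5)·5 ≡ 1 (mod 12), i.e. 5^(-1) ≡ 5 (mod 12).
x ≡ 5 × 10 = 50 ≡ 2 (mod 12).
Check: 5 × 2 = 10 ≡ 10 (mod 12).
Unique solution: x ≡ 2 (mod 12)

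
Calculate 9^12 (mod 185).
26

Repeated squaring. Binary of 12 = 1100.
9^1 ≡ 9 (mod 185); 9^2 ≡ 81 (mod 185); 9^4 ≡ 86 (mod 185); 9^8 ≡ 181 (mod 185)
9^12 = 9^4 × 9^8 ≡ 26 (mod 185)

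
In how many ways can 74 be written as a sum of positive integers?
7089500

p(n) counts ways to write n as a sum of positive integers (order ignored).
Euler's pentagonal recurrence: p(k) = p(k-1) + p(k-2) - p(k-5) - p(k-7) + p(k-12) + p(k-15) - ... (offsets j(3j∓1)/2, signs ++--, p(0)=1, p(<0)=0).
DP table for k = 0..73: p(0)=1, p(1)=1, p(2)=2, p(3)=3, p(4)=5, p(5)=7, p(6)=11, p(7)=15, p(8)=22, p(9)=30, p(10)=42, p(11)=56, p(12)=77, p(13)=101, p(14)=135, p(15)=176, p(16)=231, p(17)=297, p(18)=385, p(19)=490, p(20)=627, p(21)=792, p(22)=1002, p(23)=1255, p(24)=1575, p(25)=1958, p(26)=2436, p(27)=3010, p(28)=3718, p(29)=4565, p(30)=5604, p(31)=6842, p(32)=8349, p(33)=10143, p(34)=12310, p(35)=14883, p(36)=17977, p(37)=21637, p(38)=26015, p(39)=31185, p(40)=37338, p(41)=44583, p(42)=53174, p(43)=63261, p(44)=75175, p(45)=89134, p(46)=105558, p(47)=124754, p(48)=147273, p(49)=173525, p(50)=204226, p(51)=239943, p(52)=281589, p(53)=329931, p(54)=386155, p(55)=451276, p(56)=526823, p(57)=614154, p(58)=715220, p(59)=831820, p(60)=966467, p(61)=1121505, p(62)=1300156, p(63)=1505499, p(64)=1741630, p(65)=2012558, p(66)=2323520, p(67)=2679689, p(68)=3087735, p(69)=3554345, p(70)=4087968, p(71)=4697205, p(72)=5392783, p(73)=6185689.
Final step: p(74) = p(73) + p(72) - p(69) - p(67) + p(62) + p(59) - p(52) - p(48) + p(39) + p(34) - p(23) - p(17) + p(4)
= 6185689 + 5392783 - 3554345 - 2679689 + 1300156 + 831820 - 281589 - 147273 + 31185 + 12310 - 1255 - 297 + 5
= 7089500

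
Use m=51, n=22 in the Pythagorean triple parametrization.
(2117, 2244, 3085)

Euclid's formula: a = m² - n², b = 2mn, c = m² + n²
m = 51, n = 22
a = 51² - 22² = 2601 - 484 = 2117
b = 2 × 51 × 22 = 2244
c = 51² + 22² = 2601 + 484 = 3085
Verification: 2117² + 2244² = 4481689 + 5035536 = 9517225 = 3085² ✓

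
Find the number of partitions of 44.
75175

p(n) counts ways to write n as a sum of positive integers (order ignored).
Euler's pentagonal recurrence: p(k) = p(k-1) + p(k-2) - p(k-5) - p(k-7) + p(k-12) + p(k-15) - ... (offsets j(3j∓1)/2, signs ++--, p(0)=1, p(<0)=0).
DP table for k = 0..43: p(0)=1, p(1)=1, p(2)=2, p(3)=3, p(4)=5, p(5)=7, p(6)=11, p(7)=15, p(8)=22, p(9)=30, p(10)=42, p(11)=56, p(12)=77, p(13)=101, p(14)=135, p(15)=176, p(16)=231, p(17)=297, p(18)=385, p(19)=490, p(20)=627, p(21)=792, p(22)=1002, p(23)=1255, p(24)=1575, p(25)=1958, p(26)=2436, p(27)=3010, p(28)=3718, p(29)=4565, p(30)=5604, p(31)=6842, p(32)=8349, p(33)=10143, p(34)=12310, p(35)=14883, p(36)=17977, p(37)=21637, p(38)=26015, p(39)=31185, p(40)=37338, p(41)=44583, p(42)=53174, p(43)=63261.
Final step: p(44) = p(43) + p(42) - p(39) - p(37) + p(32) + p(29) - p(22) - p(18) + p(9) + p(4)
= 63261 + 53174 - 31185 - 21637 + 8349 + 4565 - 1002 - 385 + 30 + 5
= 75175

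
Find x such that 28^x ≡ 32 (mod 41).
30

Baby-step giant-step with step n = ⌈√41⌉ = 7.
Baby steps 28^j mod 41 (j:value) for j=0..6: 0:1, 1:28, 2:5, 3:17, 4:25, 5:3, 6:2.
Giant-step multiplier: 28^(-7) ≡ 28^(40-7) = 28^33 ≡ 11 (mod 41).
Giant steps γ_i = 32·11^i mod 41: γ_0=32, γ_1=24, γ_2=18, γ_3=34, γ_4=5 (in table at j=2).
x = i·n + j = 4·7 + 2 = 30.
Check: 28^30 ≡ 32 (mod 41).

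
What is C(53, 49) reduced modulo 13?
0

Using Lucas' theorem:
Write n=53 and k=49 in base 13:
n in base 13: [4, 1]
k in base 13: [3, 10]
C(53,49) mod 13 = ∏ C(n_i, k_i) mod 13
Digit binomials (mod 13): C(4,3) = 4; C(1,10) = 0 (k_i > n_i)
Product: 4 × 0 = 0 ≡ 0 (mod 13)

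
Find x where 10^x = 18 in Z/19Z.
9

Baby-step giant-step with step n = ⌈√19⌉ = 5.
Baby steps 10^j mod 19 (j:value) for j=0..4: 0:1, 1:10, 2:5, 3:12, 4:6.
Giant-step multiplier: 10^(-5) ≡ 10^(18-5) = 10^13 ≡ 13 (mod 19).
Giant steps γ_i = 18·13^i mod 19: γ_0=18, γ_1=6 (in table at j=4).
x = i·n + j = 1·5 + 4 = 9.
Check: 10^9 ≡ 18 (mod 19).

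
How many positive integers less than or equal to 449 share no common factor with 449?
448

449 = 449
φ(n) = n × ∏(1 - 1/p) for each prime p dividing n
φ(449) = 449 × (1 - 1/449) = 448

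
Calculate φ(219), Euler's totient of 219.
144

219 = 3 × 73
φ(n) = n × ∏(1 - 1/p) for each prime p dividing n
φ(219) = 219 × (1 - 1/3) × (1 - 1/73) = 144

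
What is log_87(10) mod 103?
33

Baby-step giant-step with step n = ⌈√103⌉ = 11.
Baby steps 87^j mod 103 (j:value) for j=0..10: 0:1, 1:87, 2:50, 3:24, 4:28, 5:67, 6:61, 7:54, 8:63, 9:22, 10:60.
Giant-step multiplier: 87^(-11) ≡ 87^(102-11) = 87^91 ≡ 78 (mod 103).
Giant steps γ_i = 10·78^i mod 103: γ_0=10, γ_1=59, γ_2=70, γ_3=1 (in table at j=0).
x = i·n + j = 3·11 + 0 = 33.
Check: 87^33 ≡ 10 (mod 103).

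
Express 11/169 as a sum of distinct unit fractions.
1/16 + 1/387 + 1/209290 + 1/109505550960

Greedy algorithm:
11/169: ceiling(169/11) = 16, use 1/16
7/2704: ceiling(2704/7) = 387, use 1/387
5/1046448: ceiling(1046448/5) = 209290, use 1/209290
1/109505550960: ceiling(109505550960/1) = 109505550960, use 1/109505550960
Result: 11/169 = 1/16 + 1/387 + 1/209290 + 1/109505550960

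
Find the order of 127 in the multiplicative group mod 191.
190

191 is prime, so ord(127) divides φ(191) = 190.
Divisors of 190: 1, 2, 5, 10, 19, 38, 95, 190.
Repeated squaring: 127^1 ≡ 127, 127^2 ≡ 85, 127^4 ≡ 158, 127^8 ≡ 134, 127^16 ≡ 2, 127^32 ≡ 4, 127^64 ≡ 16, 127^128 ≡ 65 (mod 191).
Test 127^d mod 191 for each divisor d in increasing order:
127^1 ≡ 127
127^2 ≡ 85
127^5 = 127^4·127^1 ≡ 11
127^10 = 127^8·127^2 ≡ 121
127^19 = 127^16·127^2·127^1 ≡ 7
127^38 = 127^32·127^4·127^2 ≡ 49
127^95 = 127^64·127^16·127^8·127^4·127^2·127^1 ≡ 190
127^190 = 127^128·127^32·127^16·127^8·127^4·127^2 ≡ 1  ← first divisor giving 1
The order is 190.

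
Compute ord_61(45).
30

61 is prime, so ord(45) divides φ(61) = 60.
Divisors of 60: 1, 2, 3, 4, 5, 6, 10, 12, 15, 20, 30, 60.
Repeated squaring: 45^1 ≡ 45, 45^2 ≡ 12, 45^4 ≡ 22, 45^8 ≡ 57, 45^16 ≡ 16, 45^32 ≡ 12 (mod 61).
Test 45^d mod 61 for each divisor d in increasing order:
45^1 ≡ 45
45^2 ≡ 12
45^3 = 45^2·45^1 ≡ 52
45^4 ≡ 22
45^5 = 45^4·45^1 ≡ 14
45^6 = 45^4·45^2 ≡ 20
45^10 = 45^8·45^2 ≡ 13
45^12 = 45^8·45^4 ≡ 34
45^15 = 45^8·45^4·45^2·45^1 ≡ 60
45^20 = 45^16·45^4 ≡ 47
45^30 = 45^16·45^8·45^4·45^2 ≡ 1  ← first divisor giving 1
The order is 30.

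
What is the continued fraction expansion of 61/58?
[1; 19, 3]

Euclidean algorithm steps:
61 = 1 × 58 + 3
58 = 19 × 3 + 1
3 = 3 × 1 + 0
Continued fraction: [1; 19, 3]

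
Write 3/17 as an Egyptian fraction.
1/6 + 1/102

Greedy algorithm:
3/17: ceiling(17/3) = 6, use 1/6
1/102: ceiling(102/1) = 102, use 1/102
Result: 3/17 = 1/6 + 1/102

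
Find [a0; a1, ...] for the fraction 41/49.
[0; 1, 5, 8]

Euclidean algorithm steps:
41 = 0 × 49 + 41
49 = 1 × 41 + 8
41 = 5 × 8 + 1
8 = 8 × 1 + 0
Continued fraction: [0; 1, 5, 8]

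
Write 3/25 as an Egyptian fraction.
1/9 + 1/113 + 1/25425

Greedy algorithm:
3/25: ceiling(25/3) = 9, use 1/9
2/225: ceiling(225/2) = 113, use 1/113
1/25425: ceiling(25425/1) = 25425, use 1/25425
Result: 3/25 = 1/9 + 1/113 + 1/25425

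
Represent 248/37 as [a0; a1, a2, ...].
[6; 1, 2, 2, 1, 3]

Euclidean algorithm steps:
248 = 6 × 37 + 26
37 = 1 × 26 + 11
26 = 2 × 11 + 4
11 = 2 × 4 + 3
4 = 1 × 3 + 1
3 = 3 × 1 + 0
Continued fraction: [6; 1, 2, 2, 1, 3]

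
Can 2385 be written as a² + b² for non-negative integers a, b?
9² + 48² (a=9, b=48)

Factorization: 2385 = 3^2 × 5 × 53
By Fermat: n is sum of two squares iff every prime p ≡ 3 (mod 4) appears to even power.
All primes ≡ 3 (mod 4) appear to even power.
Search a = 0, 1, 2, … for 2385 - a² a perfect square: first hit at a = 9: 2385 - 81 = 2304 = 48².
2385 = 9² + 48² = 81 + 2304 ✓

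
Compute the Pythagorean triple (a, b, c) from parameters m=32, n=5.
(999, 320, 1049)

Euclid's formula: a = m² - n², b = 2mn, c = m² + n²
m = 32, n = 5
a = 32² - 5² = 1024 - 25 = 999
b = 2 × 32 × 5 = 320
c = 32² + 5² = 1024 + 25 = 1049
Verification: 999² + 320² = 998001 + 102400 = 1100401 = 1049² ✓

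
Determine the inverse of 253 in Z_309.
160

gcd(253, 309) = 1, so the inverse exists.
Extended Euclidean algorithm on (309, 253):
309 = 1 × 253 + 56  ⟹  56 = (1)·309 + (-1)·253
253 = 4 × 56 + 29  ⟹  29 = (-4)·309 + (5)·253
56 = 1 × 29 + 27  ⟹  27 = (5)·309 + (-6)·253
29 = 1 × 27 + 2  ⟹  2 = (-9)·309 + (11)·253
27 = 13 × 2 + 1  ⟹  1 = (122)·309 + (-149)·253
So (-149)·253 ≡ 1 (mod 309), i.e. 253^(-1) ≡ -149 ≡ 160 (mod 309).
Check: 253 × 160 = 40480 ≡ 1 (mod 309)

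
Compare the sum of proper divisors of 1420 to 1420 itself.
abundant

Proper divisors of 1420: sum = 1 + 2 + 4 + 5 + 10 + 20 + 71 + 142 + 284 + 355 + 710 = 1604
Since 1604 > 1420, 1420 is abundant.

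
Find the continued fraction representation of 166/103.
[1; 1, 1, 1, 1, 2, 1, 5]

Euclidean algorithm steps:
166 = 1 × 103 + 63
103 = 1 × 63 + 40
63 = 1 × 40 + 23
40 = 1 × 23 + 17
23 = 1 × 17 + 6
17 = 2 × 6 + 5
6 = 1 × 5 + 1
5 = 5 × 1 + 0
Continued fraction: [1; 1, 1, 1, 1, 2, 1, 5]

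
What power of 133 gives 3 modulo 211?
41

Baby-step giant-step with step n = ⌈√211⌉ = 15.
Baby steps 133^j mod 211 (j:value) for j=0..14: 0:1, 1:133, 2:176, 3:198, 4:170, 5:33, 6:169, 7:111, 8:204, 9:124, 10:34, 11:91, 12:76, 13:191, 14:83.
Giant-step multiplier: 133^(-15) ≡ 133^(210-15) = 133^195 ≡ 63 (mod 211).
Giant steps γ_i = 3·63^i mod 211: γ_0=3, γ_1=189, γ_2=91 (in table at j=11).
x = i·n + j = 2·15 + 11 = 41.
Check: 133^41 ≡ 3 (mod 211).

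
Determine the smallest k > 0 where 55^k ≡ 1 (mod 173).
86

173 is prime, so ord(55) divides φ(173) = 172.
Divisors of 172: 1, 2, 4, 43, 86, 172.
Repeated squaring: 55^1 ≡ 55, 55^2 ≡ 84, 55^4 ≡ 136, 55^8 ≡ 158, 55^16 ≡ 52, 55^32 ≡ 109, 55^64 ≡ 117, 55^128 ≡ 22 (mod 173).
Test 55^d mod 173 for each divisor d in increasing order:
55^1 ≡ 55
55^2 ≡ 84
55^4 ≡ 136
55^43 = 55^32·55^8·55^2·55^1 ≡ 172
55^86 = 55^64·55^16·55^4·55^2 ≡ 1  ← first divisor giving 1
The order is 86.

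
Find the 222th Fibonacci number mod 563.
303

Matrix identity: Q^n = [[F_(n+1), F_n], [F_n, F_(n-1)]] with Q = [[1,1],[1,0]].
n = 222 = 11011110₂. Square-and-multiply, entries mod 563:
Q^1 = [[1,1],[1,0]]
Q^3 = (Q^1)²·Q = [[3,2],[2,1]]
Q^6 = (Q^3)² = [[13,8],[8,5]]
Q^13 = (Q^6)²·Q = [[377,233],[233,144]]
Q^27 = (Q^13)²·Q = [[279,494],[494,348]]
Q^55 = (Q^27)²·Q = [[492,404],[404,88]]
Q^111 = (Q^55)²·Q = [[32,483],[483,112]]
Q^222 = (Q^111)² = [[105,303],[303,365]]
F_222 mod 563 = Q^222[0][1] = 303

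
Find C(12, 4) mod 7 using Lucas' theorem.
5

Using Lucas' theorem:
Write n=12 and k=4 in base 7:
n in base 7: [1, 5]
k in base 7: [0, 4]
C(12,4) mod 7 = ∏ C(n_i, k_i) mod 7
Digit binomials (mod 7): C(1,0) = 1; C(5,4) = 5
Product: 1 × 5 = 5 ≡ 5 (mod 7)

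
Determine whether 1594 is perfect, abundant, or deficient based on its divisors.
deficient

Proper divisors of 1594: sum = 1 + 2 + 797 = 800
Since 800 < 1594, 1594 is deficient.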